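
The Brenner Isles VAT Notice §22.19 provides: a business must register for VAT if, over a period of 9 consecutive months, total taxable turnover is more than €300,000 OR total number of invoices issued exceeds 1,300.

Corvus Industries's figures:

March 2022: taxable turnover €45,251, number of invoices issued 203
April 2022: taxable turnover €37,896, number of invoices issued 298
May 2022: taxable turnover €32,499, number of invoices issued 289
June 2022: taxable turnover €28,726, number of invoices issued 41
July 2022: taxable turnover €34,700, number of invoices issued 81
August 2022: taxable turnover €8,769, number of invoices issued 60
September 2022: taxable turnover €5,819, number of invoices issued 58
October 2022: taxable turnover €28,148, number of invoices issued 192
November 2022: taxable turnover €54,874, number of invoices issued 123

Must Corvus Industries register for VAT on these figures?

Yes

Total taxable turnover: €45,251 + €37,896 + €32,499 + €28,726 + €34,700 + €8,769 + €5,819 + €28,148 + €54,874 = €276,682 (≤ €300,000).
Total number of invoices issued: 203 + 298 + 289 + 41 + 81 + 60 + 58 + 192 + 123 = 1,345 (> 1,300).
The test is 'or': at least one threshold is exceeded.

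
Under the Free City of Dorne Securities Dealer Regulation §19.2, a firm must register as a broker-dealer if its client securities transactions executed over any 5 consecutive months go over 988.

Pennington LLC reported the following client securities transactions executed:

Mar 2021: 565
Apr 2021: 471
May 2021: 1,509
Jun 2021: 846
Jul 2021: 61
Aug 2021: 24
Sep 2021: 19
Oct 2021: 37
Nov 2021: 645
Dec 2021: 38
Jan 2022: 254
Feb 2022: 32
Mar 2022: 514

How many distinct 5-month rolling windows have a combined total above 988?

6

Mar 2021–Jul 2021: 565 + 471 + 1,509 + 846 + 61 = 3,452 (over)
Apr 2021–Aug 2021: 471 + 1,509 + 846 + 61 + 24 = 2,911 (over)
May 2021–Sep 2021: 1,509 + 846 + 61 + 24 + 19 = 2,459 (over)
Jun 2021–Oct 2021: 846 + 61 + 24 + 19 + 37 = 987 (under)
Jul 2021–Nov 2021: 61 + 24 + 19 + 37 + 645 = 786 (under)
Aug 2021–Dec 2021: 24 + 19 + 37 + 645 + 38 = 763 (under)
Sep 2021–Jan 2022: 19 + 37 + 645 + 38 + 254 = 993 (over)
Oct 2021–Feb 2022: 37 + 645 + 38 + 254 + 32 = 1,006 (over)
Nov 2021–Mar 2022: 645 + 38 + 254 + 32 + 514 = 1,483 (over)
6 windows exceed the threshold.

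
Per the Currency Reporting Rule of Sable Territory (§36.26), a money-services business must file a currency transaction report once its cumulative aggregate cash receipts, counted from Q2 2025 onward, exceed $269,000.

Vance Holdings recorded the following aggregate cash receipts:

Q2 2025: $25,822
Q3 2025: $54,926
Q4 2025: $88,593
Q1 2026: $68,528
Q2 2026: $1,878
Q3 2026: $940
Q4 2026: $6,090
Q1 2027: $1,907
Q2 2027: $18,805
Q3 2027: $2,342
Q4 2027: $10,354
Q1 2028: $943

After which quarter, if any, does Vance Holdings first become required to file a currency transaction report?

Q3 2027

Through Q2 2025: $25,822
Through Q3 2025: $80,748
Through Q4 2025: $169,341
Through Q1 2026: $237,869
Through Q2 2026: $239,747
Through Q3 2026: $240,687
Through Q4 2026: $246,777
Through Q1 2027: $248,684
Through Q2 2027: $267,489
Through Q3 2027: $269,831 ← exceeds threshold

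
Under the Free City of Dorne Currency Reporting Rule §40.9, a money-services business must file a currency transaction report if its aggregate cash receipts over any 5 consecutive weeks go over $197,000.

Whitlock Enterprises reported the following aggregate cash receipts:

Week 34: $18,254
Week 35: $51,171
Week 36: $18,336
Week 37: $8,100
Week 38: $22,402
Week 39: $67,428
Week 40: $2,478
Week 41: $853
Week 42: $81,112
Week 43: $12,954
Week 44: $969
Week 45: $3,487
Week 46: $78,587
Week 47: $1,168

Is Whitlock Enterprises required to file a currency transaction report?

No

Week 34–Week 38: $18,254 + $51,171 + $18,336 + $8,100 + $22,402 = $118,263 (under)
Week 35–Week 39: $51,171 + $18,336 + $8,100 + $22,402 + $67,428 = $167,437 (under)
Week 36–Week 40: $18,336 + $8,100 + $22,402 + $67,428 + $2,478 = $118,744 (under)
Week 37–Week 41: $8,100 + $22,402 + $67,428 + $2,478 + $853 = $101,261 (under)
Week 38–Week 42: $22,402 + $67,428 + $2,478 + $853 + $81,112 = $174,273 (under)
Week 39–Week 43: $67,428 + $2,478 + $853 + $81,112 + $12,954 = $164,825 (under)
Week 40–Week 44: $2,478 + $853 + $81,112 + $12,954 + $969 = $98,366 (under)
Week 41–Week 45: $853 + $81,112 + $12,954 + $969 + $3,487 = $99,375 (under)
Week 42–Week 46: $81,112 + $12,954 + $969 + $3,487 + $78,587 = $177,109 (under)
Week 43–Week 47: $12,954 + $969 + $3,487 + $78,587 + $1,168 = $97,165 (under)
No window exceeds $197,000.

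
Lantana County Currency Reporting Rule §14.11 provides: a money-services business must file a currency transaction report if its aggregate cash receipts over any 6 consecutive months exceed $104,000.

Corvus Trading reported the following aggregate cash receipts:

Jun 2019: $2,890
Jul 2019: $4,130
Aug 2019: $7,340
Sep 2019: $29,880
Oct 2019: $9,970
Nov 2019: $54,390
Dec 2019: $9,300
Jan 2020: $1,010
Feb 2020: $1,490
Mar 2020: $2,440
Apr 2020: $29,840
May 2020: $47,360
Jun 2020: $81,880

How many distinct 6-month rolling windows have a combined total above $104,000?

Jun 2019–Nov 2019: $2,890 + $4,130 + $7,340 + $29,880 + $9,970 + $54,390 = $108,600 (over)
Jul 2019–Dec 2019: $4,130 + $7,340 + $29,880 + $9,970 + $54,390 + $9,300 = $115,010 (over)
Aug 2019–Jan 2020: $7,340 + $29,880 + $9,970 + $54,390 + $9,300 + $1,010 = $111,890 (over)
Sep 2019–Feb 2020: $29,880 + $9,970 + $54,390 + $9,300 + $1,010 + $1,490 = $106,040 (over)
Oct 2019–Mar 2020: $9,970 + $54,390 + $9,300 + $1,010 + $1,490 + $2,440 = $78,600 (under)
Nov 2019–Apr 2020: $54,390 + $9,300 + $1,010 + $1,490 + $2,440 + $29,840 = $98,470 (under)
Dec 2019–May 2020: $9,300 + $1,010 + $1,490 + $2,440 + $29,840 + $47,360 = $91,440 (under)
Jan 2020–Jun 2020: $1,010 + $1,490 + $2,440 + $29,840 + $47,360 + $81,880 = $164,020 (over)
5 windows exceed the threshold.

5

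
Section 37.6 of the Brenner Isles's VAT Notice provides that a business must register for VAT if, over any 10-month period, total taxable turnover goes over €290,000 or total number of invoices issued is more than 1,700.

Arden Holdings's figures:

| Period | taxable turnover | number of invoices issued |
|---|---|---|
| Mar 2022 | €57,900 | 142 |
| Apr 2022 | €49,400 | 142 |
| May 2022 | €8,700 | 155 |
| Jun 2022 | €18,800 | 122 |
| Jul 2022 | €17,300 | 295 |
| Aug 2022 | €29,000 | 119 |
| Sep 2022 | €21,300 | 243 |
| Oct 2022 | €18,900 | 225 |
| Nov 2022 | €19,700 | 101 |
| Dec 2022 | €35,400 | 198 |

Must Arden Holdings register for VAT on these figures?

Yes

Total taxable turnover: €57,900 + €49,400 + €8,700 + €18,800 + €17,300 + €29,000 + €21,300 + €18,900 + €19,700 + €35,400 = €276,400 (≤ €290,000).
Total number of invoices issued: 142 + 142 + 155 + 122 + 295 + 119 + 243 + 225 + 101 + 198 = 1,742 (> 1,700).
The test is 'or': at least one threshold is exceeded.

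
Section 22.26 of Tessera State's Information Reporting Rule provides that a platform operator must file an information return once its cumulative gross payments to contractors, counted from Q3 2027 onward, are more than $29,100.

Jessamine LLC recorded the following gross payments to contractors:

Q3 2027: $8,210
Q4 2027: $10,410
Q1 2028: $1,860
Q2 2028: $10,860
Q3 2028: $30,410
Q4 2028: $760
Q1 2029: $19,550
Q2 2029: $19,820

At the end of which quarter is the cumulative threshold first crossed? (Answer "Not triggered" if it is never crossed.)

Q2 2028

Through Q3 2027: $8,210
Through Q4 2027: $18,620
Through Q1 2028: $20,480
Through Q2 2028: $31,340 ← exceeds threshold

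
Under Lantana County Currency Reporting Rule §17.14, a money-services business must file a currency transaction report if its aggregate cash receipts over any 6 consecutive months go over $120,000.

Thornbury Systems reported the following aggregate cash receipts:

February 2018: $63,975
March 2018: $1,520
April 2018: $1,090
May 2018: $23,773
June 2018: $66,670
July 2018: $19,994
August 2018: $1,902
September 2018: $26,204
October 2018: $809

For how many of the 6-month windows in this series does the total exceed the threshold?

February 2018–July 2018: $63,975 + $1,520 + $1,090 + $23,773 + $66,670 + $19,994 = $177,022 (over)
March 2018–August 2018: $1,520 + $1,090 + $23,773 + $66,670 + $19,994 + $1,902 = $114,949 (under)
April 2018–September 2018: $1,090 + $23,773 + $66,670 + $19,994 + $1,902 + $26,204 = $139,633 (over)
May 2018–October 2018: $23,773 + $66,670 + $19,994 + $1,902 + $26,204 + $809 = $139,352 (over)
3 windows exceed the threshold.

3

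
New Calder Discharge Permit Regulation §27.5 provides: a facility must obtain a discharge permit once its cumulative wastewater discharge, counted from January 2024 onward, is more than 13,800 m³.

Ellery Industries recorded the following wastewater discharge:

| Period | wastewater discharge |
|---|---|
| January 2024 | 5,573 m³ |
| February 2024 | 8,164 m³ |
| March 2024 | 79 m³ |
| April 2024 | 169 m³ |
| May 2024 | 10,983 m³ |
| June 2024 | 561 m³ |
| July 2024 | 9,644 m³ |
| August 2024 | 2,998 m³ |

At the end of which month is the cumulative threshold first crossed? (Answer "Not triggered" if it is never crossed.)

March 2024

Through January 2024: 5,573 m³
Through February 2024: 13,737 m³
Through March 2024: 13,816 m³ ← exceeds threshold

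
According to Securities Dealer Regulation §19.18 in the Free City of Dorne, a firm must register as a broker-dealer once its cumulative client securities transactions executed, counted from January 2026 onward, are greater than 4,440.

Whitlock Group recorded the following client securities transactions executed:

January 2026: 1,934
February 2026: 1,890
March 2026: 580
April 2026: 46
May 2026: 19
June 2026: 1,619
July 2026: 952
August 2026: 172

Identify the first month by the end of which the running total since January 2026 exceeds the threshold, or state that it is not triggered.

Through January 2026: 1,934
Through February 2026: 3,824
Through March 2026: 4,404
Through April 2026: 4,450 ← exceeds threshold

April 2026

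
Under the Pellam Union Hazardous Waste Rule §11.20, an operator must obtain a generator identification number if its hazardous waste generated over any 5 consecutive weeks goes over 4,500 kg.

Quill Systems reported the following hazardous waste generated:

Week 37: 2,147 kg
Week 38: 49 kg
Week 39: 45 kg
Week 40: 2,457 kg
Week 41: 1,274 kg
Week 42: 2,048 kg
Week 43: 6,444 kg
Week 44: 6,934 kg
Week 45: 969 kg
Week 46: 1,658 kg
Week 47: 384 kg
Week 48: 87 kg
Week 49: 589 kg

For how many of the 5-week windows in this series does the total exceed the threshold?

Week 37–Week 41: 2,147 kg + 49 kg + 45 kg + 2,457 kg + 1,274 kg = 5,972 kg (over)
Week 38–Week 42: 49 kg + 45 kg + 2,457 kg + 1,274 kg + 2,048 kg = 5,873 kg (over)
Week 39–Week 43: 45 kg + 2,457 kg + 1,274 kg + 2,048 kg + 6,444 kg = 12,268 kg (over)
Week 40–Week 44: 2,457 kg + 1,274 kg + 2,048 kg + 6,444 kg + 6,934 kg = 19,157 kg (over)
Week 41–Week 45: 1,274 kg + 2,048 kg + 6,444 kg + 6,934 kg + 969 kg = 17,669 kg (over)
Week 42–Week 46: 2,048 kg + 6,444 kg + 6,934 kg + 969 kg + 1,658 kg = 18,053 kg (over)
Week 43–Week 47: 6,444 kg + 6,934 kg + 969 kg + 1,658 kg + 384 kg = 16,389 kg (over)
Week 44–Week 48: 6,934 kg + 969 kg + 1,658 kg + 384 kg + 87 kg = 10,032 kg (over)
Week 45–Week 49: 969 kg + 1,658 kg + 384 kg + 87 kg + 589 kg = 3,687 kg (under)
8 windows exceed the threshold.

8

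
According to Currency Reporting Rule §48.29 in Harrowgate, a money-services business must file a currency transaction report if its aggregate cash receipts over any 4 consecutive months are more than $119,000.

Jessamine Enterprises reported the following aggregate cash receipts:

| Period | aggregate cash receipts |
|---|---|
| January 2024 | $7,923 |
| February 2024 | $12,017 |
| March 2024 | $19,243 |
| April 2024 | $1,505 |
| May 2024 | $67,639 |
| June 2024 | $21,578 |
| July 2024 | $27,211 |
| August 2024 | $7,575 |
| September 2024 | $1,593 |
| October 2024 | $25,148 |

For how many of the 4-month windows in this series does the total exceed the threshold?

January 2024–April 2024: $7,923 + $12,017 + $19,243 + $1,505 = $40,688 (under)
February 2024–May 2024: $12,017 + $19,243 + $1,505 + $67,639 = $100,404 (under)
March 2024–June 2024: $19,243 + $1,505 + $67,639 + $21,578 = $109,965 (under)
April 2024–July 2024: $1,505 + $67,639 + $21,578 + $27,211 = $117,933 (under)
May 2024–August 2024: $67,639 + $21,578 + $27,211 + $7,575 = $124,003 (over)
June 2024–September 2024: $21,578 + $27,211 + $7,575 + $1,593 = $57,957 (under)
July 2024–October 2024: $27,211 + $7,575 + $1,593 + $25,148 = $61,527 (under)
1 window exceeds the threshold.

1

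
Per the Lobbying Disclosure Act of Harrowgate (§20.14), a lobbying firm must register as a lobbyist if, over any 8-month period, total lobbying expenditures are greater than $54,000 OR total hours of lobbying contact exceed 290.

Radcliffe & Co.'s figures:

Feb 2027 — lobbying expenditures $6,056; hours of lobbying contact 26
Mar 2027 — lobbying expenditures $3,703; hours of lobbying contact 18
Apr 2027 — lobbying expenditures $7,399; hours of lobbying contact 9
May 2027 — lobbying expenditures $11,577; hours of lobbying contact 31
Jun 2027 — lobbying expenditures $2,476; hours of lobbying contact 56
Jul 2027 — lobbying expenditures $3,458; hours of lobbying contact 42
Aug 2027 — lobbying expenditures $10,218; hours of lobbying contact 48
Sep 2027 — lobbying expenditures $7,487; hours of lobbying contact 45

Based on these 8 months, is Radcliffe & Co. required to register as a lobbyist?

No

Total lobbying expenditures: $6,056 + $3,703 + $7,399 + $11,577 + $2,476 + $3,458 + $10,218 + $7,487 = $52,374 (≤ $54,000).
Total hours of lobbying contact: 26 + 18 + 9 + 31 + 56 + 42 + 48 + 45 = 275 (≤ 290).
The test is 'or': neither threshold is exceeded.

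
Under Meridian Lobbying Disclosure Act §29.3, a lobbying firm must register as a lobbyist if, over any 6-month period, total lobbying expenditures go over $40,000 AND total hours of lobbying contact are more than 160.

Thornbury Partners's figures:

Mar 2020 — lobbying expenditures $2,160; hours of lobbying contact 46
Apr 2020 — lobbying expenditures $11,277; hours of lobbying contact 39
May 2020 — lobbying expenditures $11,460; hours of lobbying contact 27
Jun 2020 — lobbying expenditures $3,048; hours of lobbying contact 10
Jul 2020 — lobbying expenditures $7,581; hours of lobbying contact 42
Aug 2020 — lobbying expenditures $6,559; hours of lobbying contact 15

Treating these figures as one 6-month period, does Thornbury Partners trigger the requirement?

Yes

Total lobbying expenditures: $2,160 + $11,277 + $11,460 + $3,048 + $7,581 + $6,559 = $42,085 (> $40,000).
Total hours of lobbying contact: 46 + 39 + 27 + 10 + 42 + 15 = 179 (> 160).
The test is 'and': both thresholds are exceeded.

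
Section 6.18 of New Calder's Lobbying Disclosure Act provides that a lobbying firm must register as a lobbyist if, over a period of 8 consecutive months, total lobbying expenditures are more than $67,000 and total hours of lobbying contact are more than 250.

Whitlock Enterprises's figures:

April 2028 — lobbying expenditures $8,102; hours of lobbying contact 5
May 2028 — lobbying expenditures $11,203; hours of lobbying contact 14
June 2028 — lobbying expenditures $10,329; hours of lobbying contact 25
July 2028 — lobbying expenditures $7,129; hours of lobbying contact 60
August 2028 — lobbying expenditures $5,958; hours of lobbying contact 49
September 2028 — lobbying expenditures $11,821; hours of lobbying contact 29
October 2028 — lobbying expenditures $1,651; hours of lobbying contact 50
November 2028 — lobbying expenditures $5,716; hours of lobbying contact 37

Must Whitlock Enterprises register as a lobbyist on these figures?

No

Total lobbying expenditures: $8,102 + $11,203 + $10,329 + $7,129 + $5,958 + $11,821 + $1,651 + $5,716 = $61,909 (≤ $67,000).
Total hours of lobbying contact: 5 + 14 + 25 + 60 + 49 + 29 + 50 + 37 = 269 (> 250).
The test is 'and': the rule requires both, and at least one is not exceeded.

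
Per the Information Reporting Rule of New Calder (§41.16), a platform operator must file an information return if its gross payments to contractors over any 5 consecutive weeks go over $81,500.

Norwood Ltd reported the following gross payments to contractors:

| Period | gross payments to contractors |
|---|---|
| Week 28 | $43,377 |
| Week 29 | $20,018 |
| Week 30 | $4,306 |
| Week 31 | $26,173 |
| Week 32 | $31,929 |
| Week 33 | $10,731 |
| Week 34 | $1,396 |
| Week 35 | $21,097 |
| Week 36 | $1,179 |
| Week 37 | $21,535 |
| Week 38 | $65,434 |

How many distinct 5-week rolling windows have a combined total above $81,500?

4

Week 28–Week 32: $43,377 + $20,018 + $4,306 + $26,173 + $31,929 = $125,803 (over)
Week 29–Week 33: $20,018 + $4,306 + $26,173 + $31,929 + $10,731 = $93,157 (over)
Week 30–Week 34: $4,306 + $26,173 + $31,929 + $10,731 + $1,396 = $74,535 (under)
Week 31–Week 35: $26,173 + $31,929 + $10,731 + $1,396 + $21,097 = $91,326 (over)
Week 32–Week 36: $31,929 + $10,731 + $1,396 + $21,097 + $1,179 = $66,332 (under)
Week 33–Week 37: $10,731 + $1,396 + $21,097 + $1,179 + $21,535 = $55,938 (under)
Week 34–Week 38: $1,396 + $21,097 + $1,179 + $21,535 + $65,434 = $110,641 (over)
4 windows exceed the threshold.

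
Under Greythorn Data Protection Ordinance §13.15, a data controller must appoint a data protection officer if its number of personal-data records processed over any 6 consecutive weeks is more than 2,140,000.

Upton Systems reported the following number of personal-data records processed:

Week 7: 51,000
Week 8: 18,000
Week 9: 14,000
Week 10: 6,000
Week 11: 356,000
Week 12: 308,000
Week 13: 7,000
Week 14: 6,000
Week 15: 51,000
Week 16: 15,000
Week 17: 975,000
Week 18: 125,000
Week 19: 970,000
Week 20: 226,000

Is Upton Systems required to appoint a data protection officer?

Yes

Week 7–Week 12: 51,000 + 18,000 + 14,000 + 6,000 + 356,000 + 308,000 = 753,000 (under)
Week 8–Week 13: 18,000 + 14,000 + 6,000 + 356,000 + 308,000 + 7,000 = 709,000 (under)
Week 9–Week 14: 14,000 + 6,000 + 356,000 + 308,000 + 7,000 + 6,000 = 697,000 (under)
Week 10–Week 15: 6,000 + 356,000 + 308,000 + 7,000 + 6,000 + 51,000 = 734,000 (under)
Week 11–Week 16: 356,000 + 308,000 + 7,000 + 6,000 + 51,000 + 15,000 = 743,000 (under)
Week 12–Week 17: 308,000 + 7,000 + 6,000 + 51,000 + 15,000 + 975,000 = 1,362,000 (under)
Week 13–Week 18: 7,000 + 6,000 + 51,000 + 15,000 + 975,000 + 125,000 = 1,179,000 (under)
Week 14–Week 19: 6,000 + 51,000 + 15,000 + 975,000 + 125,000 + 970,000 = 2,142,000 (over)
Week 15–Week 20: 51,000 + 15,000 + 975,000 + 125,000 + 970,000 + 226,000 = 2,362,000 (over)
At least one window exceeds 2,140,000.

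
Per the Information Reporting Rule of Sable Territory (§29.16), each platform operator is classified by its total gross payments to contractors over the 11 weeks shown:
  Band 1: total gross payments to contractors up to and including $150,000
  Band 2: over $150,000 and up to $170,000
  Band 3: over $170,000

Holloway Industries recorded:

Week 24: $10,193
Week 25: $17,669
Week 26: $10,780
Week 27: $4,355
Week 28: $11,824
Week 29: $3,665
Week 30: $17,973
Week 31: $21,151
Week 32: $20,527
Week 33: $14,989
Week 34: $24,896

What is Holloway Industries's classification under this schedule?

Total gross payments to contractors: $10,193 + $17,669 + $10,780 + $4,355 + $11,824 + $3,665 + $17,973 + $21,151 + $20,527 + $14,989 + $24,896 = $158,022.
$150,000 < $158,022 ≤ $170,000, so Band 2 applies.

Band 2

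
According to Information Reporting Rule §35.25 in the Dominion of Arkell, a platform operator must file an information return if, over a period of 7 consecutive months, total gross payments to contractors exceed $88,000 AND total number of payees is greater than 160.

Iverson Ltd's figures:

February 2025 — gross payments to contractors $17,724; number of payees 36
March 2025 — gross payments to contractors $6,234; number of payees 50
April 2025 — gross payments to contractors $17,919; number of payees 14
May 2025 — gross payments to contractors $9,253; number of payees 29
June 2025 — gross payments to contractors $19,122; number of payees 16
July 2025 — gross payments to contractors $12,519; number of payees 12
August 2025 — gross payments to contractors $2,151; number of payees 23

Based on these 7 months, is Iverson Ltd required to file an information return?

No

Total gross payments to contractors: $17,724 + $6,234 + $17,919 + $9,253 + $19,122 + $12,519 + $2,151 = $84,922 (≤ $88,000).
Total number of payees: 36 + 50 + 14 + 29 + 16 + 12 + 23 = 180 (> 160).
The test is 'and': the rule requires both, and at least one is not exceeded.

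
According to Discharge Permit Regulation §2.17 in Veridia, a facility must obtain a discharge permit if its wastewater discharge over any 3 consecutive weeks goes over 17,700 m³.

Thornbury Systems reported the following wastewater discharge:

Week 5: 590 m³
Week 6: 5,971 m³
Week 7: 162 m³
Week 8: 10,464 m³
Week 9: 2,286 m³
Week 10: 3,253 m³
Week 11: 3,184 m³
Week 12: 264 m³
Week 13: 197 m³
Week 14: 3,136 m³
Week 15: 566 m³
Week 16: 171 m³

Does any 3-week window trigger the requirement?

No

Week 5–Week 7: 590 m³ + 5,971 m³ + 162 m³ = 6,723 m³ (under)
Week 6–Week 8: 5,971 m³ + 162 m³ + 10,464 m³ = 16,597 m³ (under)
Week 7–Week 9: 162 m³ + 10,464 m³ + 2,286 m³ = 12,912 m³ (under)
Week 8–Week 10: 10,464 m³ + 2,286 m³ + 3,253 m³ = 16,003 m³ (under)
Week 9–Week 11: 2,286 m³ + 3,253 m³ + 3,184 m³ = 8,723 m³ (under)
Week 10–Week 12: 3,253 m³ + 3,184 m³ + 264 m³ = 6,701 m³ (under)
Week 11–Week 13: 3,184 m³ + 264 m³ + 197 m³ = 3,645 m³ (under)
Week 12–Week 14: 264 m³ + 197 m³ + 3,136 m³ = 3,597 m³ (under)
Week 13–Week 15: 197 m³ + 3,136 m³ + 566 m³ = 3,899 m³ (under)
Week 14–Week 16: 3,136 m³ + 566 m³ + 171 m³ = 3,873 m³ (under)
No window exceeds 17,700 m³.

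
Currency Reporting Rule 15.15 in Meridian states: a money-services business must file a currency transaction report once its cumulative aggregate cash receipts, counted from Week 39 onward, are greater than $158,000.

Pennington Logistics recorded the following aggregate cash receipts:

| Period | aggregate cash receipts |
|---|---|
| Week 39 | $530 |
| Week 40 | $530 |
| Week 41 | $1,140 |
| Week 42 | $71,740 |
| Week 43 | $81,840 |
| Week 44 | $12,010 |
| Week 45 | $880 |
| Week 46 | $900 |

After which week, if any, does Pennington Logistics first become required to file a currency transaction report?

Through Week 39: $530
Through Week 40: $1,060
Through Week 41: $2,200
Through Week 42: $73,940
Through Week 43: $155,780
Through Week 44: $167,790 ← exceeds threshold

Week 44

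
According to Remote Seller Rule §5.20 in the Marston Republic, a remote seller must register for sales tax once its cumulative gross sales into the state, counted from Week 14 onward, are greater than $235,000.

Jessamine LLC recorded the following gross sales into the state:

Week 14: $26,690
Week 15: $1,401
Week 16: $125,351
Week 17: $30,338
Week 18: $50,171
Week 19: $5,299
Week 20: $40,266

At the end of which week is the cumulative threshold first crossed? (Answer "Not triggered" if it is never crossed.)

Through Week 14: $26,690
Through Week 15: $28,091
Through Week 16: $153,442
Through Week 17: $183,780
Through Week 18: $233,951
Through Week 19: $239,250 ← exceeds threshold

Week 19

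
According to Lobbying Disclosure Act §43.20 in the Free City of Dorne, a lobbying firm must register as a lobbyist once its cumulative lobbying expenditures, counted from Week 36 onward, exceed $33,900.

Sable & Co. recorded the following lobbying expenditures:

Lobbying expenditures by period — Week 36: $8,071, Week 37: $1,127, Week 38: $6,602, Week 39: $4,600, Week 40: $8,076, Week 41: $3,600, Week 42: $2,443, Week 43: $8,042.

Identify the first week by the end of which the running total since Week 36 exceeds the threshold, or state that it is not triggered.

Through Week 36: $8,071
Through Week 37: $9,198
Through Week 38: $15,800
Through Week 39: $20,400
Through Week 40: $28,476
Through Week 41: $32,076
Through Week 42: $34,519 ← exceeds threshold

Week 42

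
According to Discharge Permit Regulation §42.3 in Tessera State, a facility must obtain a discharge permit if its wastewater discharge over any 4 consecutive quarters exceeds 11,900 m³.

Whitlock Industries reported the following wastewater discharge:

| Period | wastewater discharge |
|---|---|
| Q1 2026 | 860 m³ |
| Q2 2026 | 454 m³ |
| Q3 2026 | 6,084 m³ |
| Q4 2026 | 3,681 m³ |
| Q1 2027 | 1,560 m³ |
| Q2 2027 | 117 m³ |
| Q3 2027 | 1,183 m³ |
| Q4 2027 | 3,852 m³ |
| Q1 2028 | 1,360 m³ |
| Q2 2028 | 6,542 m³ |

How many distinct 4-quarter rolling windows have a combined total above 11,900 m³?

1

Q1 2026–Q4 2026: 860 m³ + 454 m³ + 6,084 m³ + 3,681 m³ = 11,079 m³ (under)
Q2 2026–Q1 2027: 454 m³ + 6,084 m³ + 3,681 m³ + 1,560 m³ = 11,779 m³ (under)
Q3 2026–Q2 2027: 6,084 m³ + 3,681 m³ + 1,560 m³ + 117 m³ = 11,442 m³ (under)
Q4 2026–Q3 2027: 3,681 m³ + 1,560 m³ + 117 m³ + 1,183 m³ = 6,541 m³ (under)
Q1 2027–Q4 2027: 1,560 m³ + 117 m³ + 1,183 m³ + 3,852 m³ = 6,712 m³ (under)
Q2 2027–Q1 2028: 117 m³ + 1,183 m³ + 3,852 m³ + 1,360 m³ = 6,512 m³ (under)
Q3 2027–Q2 2028: 1,183 m³ + 3,852 m³ + 1,360 m³ + 6,542 m³ = 12,937 m³ (over)
1 window exceeds the threshold.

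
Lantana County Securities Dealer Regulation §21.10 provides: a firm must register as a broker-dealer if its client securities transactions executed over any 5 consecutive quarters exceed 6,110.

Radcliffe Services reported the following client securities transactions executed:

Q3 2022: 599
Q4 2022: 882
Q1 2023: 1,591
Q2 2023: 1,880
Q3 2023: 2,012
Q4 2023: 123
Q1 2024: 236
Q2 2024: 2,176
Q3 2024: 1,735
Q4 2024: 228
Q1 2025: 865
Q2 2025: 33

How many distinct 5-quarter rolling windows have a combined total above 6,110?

Q3 2022–Q3 2023: 599 + 882 + 1,591 + 1,880 + 2,012 = 6,964 (over)
Q4 2022–Q4 2023: 882 + 1,591 + 1,880 + 2,012 + 123 = 6,488 (over)
Q1 2023–Q1 2024: 1,591 + 1,880 + 2,012 + 123 + 236 = 5,842 (under)
Q2 2023–Q2 2024: 1,880 + 2,012 + 123 + 236 + 2,176 = 6,427 (over)
Q3 2023–Q3 2024: 2,012 + 123 + 236 + 2,176 + 1,735 = 6,282 (over)
Q4 2023–Q4 2024: 123 + 236 + 2,176 + 1,735 + 228 = 4,498 (under)
Q1 2024–Q1 2025: 236 + 2,176 + 1,735 + 228 + 865 = 5,240 (under)
Q2 2024–Q2 2025: 2,176 + 1,735 + 228 + 865 + 33 = 5,037 (under)
4 windows exceed the threshold.

4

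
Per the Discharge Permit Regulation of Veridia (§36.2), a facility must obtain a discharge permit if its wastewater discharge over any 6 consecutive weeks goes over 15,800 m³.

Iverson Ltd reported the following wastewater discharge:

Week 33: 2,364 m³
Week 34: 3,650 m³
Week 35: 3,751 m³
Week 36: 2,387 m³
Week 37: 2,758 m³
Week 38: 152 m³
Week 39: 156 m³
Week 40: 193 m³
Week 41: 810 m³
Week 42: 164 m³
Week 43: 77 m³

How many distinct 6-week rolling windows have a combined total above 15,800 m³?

Week 33–Week 38: 2,364 m³ + 3,650 m³ + 3,751 m³ + 2,387 m³ + 2,758 m³ + 152 m³ = 15,062 m³ (under)
Week 34–Week 39: 3,650 m³ + 3,751 m³ + 2,387 m³ + 2,758 m³ + 152 m³ + 156 m³ = 12,854 m³ (under)
Week 35–Week 40: 3,751 m³ + 2,387 m³ + 2,758 m³ + 152 m³ + 156 m³ + 193 m³ = 9,397 m³ (under)
Week 36–Week 41: 2,387 m³ + 2,758 m³ + 152 m³ + 156 m³ + 193 m³ + 810 m³ = 6,456 m³ (under)
Week 37–Week 42: 2,758 m³ + 152 m³ + 156 m³ + 193 m³ + 810 m³ + 164 m³ = 4,233 m³ (under)
Week 38–Week 43: 152 m³ + 156 m³ + 193 m³ + 810 m³ + 164 m³ + 77 m³ = 1,552 m³ (under)
0 windows exceed the threshold.

0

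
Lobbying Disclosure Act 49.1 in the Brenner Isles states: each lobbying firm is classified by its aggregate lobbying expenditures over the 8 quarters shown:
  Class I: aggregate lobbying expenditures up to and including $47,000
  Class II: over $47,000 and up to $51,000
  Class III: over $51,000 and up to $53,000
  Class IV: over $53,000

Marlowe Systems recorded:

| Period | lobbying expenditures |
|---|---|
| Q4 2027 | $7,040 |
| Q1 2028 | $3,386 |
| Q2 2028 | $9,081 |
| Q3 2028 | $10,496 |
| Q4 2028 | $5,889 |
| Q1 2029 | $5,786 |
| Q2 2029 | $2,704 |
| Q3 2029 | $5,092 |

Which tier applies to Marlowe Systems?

Class II

Aggregate lobbying expenditures: $7,040 + $3,386 + $9,081 + $10,496 + $5,889 + $5,786 + $2,704 + $5,092 = $49,474.
$47,000 < $49,474 ≤ $51,000, so Class II applies.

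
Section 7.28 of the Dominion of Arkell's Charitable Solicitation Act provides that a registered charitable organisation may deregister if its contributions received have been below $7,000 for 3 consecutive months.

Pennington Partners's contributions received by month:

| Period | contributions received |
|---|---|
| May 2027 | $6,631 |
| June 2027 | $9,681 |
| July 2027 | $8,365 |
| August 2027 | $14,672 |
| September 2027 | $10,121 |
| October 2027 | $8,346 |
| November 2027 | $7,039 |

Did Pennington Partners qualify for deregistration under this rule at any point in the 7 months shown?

No

Months below $7,000: May 2027.
Longest run of consecutive months below the threshold: 1.
1 < 3, so Pennington Partners never became eligible.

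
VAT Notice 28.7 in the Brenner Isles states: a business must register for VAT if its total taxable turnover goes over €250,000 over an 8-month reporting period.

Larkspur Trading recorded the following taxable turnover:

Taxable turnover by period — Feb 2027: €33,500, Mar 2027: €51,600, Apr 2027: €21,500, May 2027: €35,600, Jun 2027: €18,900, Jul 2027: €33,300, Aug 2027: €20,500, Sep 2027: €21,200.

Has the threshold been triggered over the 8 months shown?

Total taxable turnover: €33,500 + €51,600 + €21,500 + €35,600 + €18,900 + €33,300 + €20,500 + €21,200 = €236,100.
€236,100 ≤ €250,000, so the threshold is not exceeded.

No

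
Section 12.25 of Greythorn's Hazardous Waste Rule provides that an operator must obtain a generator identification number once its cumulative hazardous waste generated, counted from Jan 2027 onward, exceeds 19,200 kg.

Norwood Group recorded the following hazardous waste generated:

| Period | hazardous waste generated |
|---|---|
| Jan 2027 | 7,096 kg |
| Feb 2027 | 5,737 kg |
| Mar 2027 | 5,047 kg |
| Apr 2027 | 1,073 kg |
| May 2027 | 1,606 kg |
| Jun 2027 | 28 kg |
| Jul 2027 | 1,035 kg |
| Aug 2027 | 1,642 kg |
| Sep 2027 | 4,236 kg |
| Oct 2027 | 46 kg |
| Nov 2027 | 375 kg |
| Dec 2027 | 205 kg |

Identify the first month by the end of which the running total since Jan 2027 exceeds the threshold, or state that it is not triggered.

May 2027

Through Jan 2027: 7,096 kg
Through Feb 2027: 12,833 kg
Through Mar 2027: 17,880 kg
Through Apr 2027: 18,953 kg
Through May 2027: 20,559 kg ← exceeds threshold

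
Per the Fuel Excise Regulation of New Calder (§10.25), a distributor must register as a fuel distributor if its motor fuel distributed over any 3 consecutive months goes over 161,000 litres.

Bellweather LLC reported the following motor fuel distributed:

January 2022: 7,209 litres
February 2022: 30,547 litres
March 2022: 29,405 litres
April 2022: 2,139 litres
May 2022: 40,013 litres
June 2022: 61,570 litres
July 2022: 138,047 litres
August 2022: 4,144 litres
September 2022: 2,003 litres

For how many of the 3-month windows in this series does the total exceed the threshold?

2

January 2022–March 2022: 7,209 litres + 30,547 litres + 29,405 litres = 67,161 litres (under)
February 2022–April 2022: 30,547 litres + 29,405 litres + 2,139 litres = 62,091 litres (under)
March 2022–May 2022: 29,405 litres + 2,139 litres + 40,013 litres = 71,557 litres (under)
April 2022–June 2022: 2,139 litres + 40,013 litres + 61,570 litres = 103,722 litres (under)
May 2022–July 2022: 40,013 litres + 61,570 litres + 138,047 litres = 239,630 litres (over)
June 2022–August 2022: 61,570 litres + 138,047 litres + 4,144 litres = 203,761 litres (over)
July 2022–September 2022: 138,047 litres + 4,144 litres + 2,003 litres = 144,194 litres (under)
2 windows exceed the threshold.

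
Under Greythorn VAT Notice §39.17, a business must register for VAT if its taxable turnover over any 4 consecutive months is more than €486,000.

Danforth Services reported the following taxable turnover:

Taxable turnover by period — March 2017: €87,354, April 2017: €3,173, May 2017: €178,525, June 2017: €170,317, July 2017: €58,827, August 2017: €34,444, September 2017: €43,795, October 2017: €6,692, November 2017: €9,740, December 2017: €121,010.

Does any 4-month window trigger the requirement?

March 2017–June 2017: €87,354 + €3,173 + €178,525 + €170,317 = €439,369 (under)
April 2017–July 2017: €3,173 + €178,525 + €170,317 + €58,827 = €410,842 (under)
May 2017–August 2017: €178,525 + €170,317 + €58,827 + €34,444 = €442,113 (under)
June 2017–September 2017: €170,317 + €58,827 + €34,444 + €43,795 = €307,383 (under)
July 2017–October 2017: €58,827 + €34,444 + €43,795 + €6,692 = €143,758 (under)
August 2017–November 2017: €34,444 + €43,795 + €6,692 + €9,740 = €94,671 (under)
September 2017–December 2017: €43,795 + €6,692 + €9,740 + €121,010 = €181,237 (under)
No window exceeds €486,000.

No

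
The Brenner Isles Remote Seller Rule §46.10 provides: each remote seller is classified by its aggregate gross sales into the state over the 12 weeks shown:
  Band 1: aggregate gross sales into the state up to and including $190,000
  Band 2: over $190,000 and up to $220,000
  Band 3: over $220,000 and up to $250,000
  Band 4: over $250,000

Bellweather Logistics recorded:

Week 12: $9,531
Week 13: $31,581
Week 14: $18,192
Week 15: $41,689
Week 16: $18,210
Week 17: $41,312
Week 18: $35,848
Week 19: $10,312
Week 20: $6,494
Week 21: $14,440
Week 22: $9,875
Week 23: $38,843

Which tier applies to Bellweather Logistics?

Band 4

Aggregate gross sales into the state: $9,531 + $31,581 + $18,192 + $41,689 + $18,210 + $41,312 + $35,848 + $10,312 + $6,494 + $14,440 + $9,875 + $38,843 = $276,327.
$276,327 > $250,000, so Band 4 applies.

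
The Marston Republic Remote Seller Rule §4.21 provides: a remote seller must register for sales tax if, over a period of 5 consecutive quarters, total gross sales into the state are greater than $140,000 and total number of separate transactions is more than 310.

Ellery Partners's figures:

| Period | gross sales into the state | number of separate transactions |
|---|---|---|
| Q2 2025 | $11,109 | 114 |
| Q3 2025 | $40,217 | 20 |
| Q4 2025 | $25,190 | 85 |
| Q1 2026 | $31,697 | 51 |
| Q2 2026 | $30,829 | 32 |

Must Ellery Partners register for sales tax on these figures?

Total gross sales into the state: $11,109 + $40,217 + $25,190 + $31,697 + $30,829 = $139,042 (≤ $140,000).
Total number of separate transactions: 114 + 20 + 85 + 51 + 32 = 302 (≤ 310).
The test is 'and': the rule requires both, and at least one is not exceeded.

No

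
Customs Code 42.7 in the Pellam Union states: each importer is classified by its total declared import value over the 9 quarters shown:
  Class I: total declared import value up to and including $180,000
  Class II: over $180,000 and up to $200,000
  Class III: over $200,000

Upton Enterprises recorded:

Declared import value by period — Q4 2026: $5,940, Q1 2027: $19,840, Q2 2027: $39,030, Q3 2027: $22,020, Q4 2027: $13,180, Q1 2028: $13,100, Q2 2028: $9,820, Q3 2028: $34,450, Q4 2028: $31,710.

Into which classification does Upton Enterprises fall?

Class II

Total declared import value: $5,940 + $19,840 + $39,030 + $22,020 + $13,180 + $13,100 + $9,820 + $34,450 + $31,710 = $189,090.
$180,000 < $189,090 ≤ $200,000, so Class II applies.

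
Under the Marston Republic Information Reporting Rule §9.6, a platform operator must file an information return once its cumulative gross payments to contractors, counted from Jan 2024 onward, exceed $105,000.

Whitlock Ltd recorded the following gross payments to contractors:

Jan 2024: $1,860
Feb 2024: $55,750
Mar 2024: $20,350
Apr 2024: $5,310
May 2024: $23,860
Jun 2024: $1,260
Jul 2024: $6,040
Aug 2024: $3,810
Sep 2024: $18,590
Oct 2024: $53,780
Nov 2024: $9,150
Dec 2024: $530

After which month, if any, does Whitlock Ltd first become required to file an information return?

May 2024

Through Jan 2024: $1,860
Through Feb 2024: $57,610
Through Mar 2024: $77,960
Through Apr 2024: $83,270
Through May 2024: $107,130 ← exceeds threshold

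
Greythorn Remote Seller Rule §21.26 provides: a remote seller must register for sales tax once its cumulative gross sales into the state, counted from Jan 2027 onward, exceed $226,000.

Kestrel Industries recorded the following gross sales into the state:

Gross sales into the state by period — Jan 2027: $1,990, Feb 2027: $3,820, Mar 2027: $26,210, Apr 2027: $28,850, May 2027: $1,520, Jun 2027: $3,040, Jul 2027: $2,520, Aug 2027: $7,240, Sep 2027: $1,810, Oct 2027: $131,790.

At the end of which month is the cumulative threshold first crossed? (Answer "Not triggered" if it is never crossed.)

Through Jan 2027: $1,990
Through Feb 2027: $5,810
Through Mar 2027: $32,020
Through Apr 2027: $60,870
Through May 2027: $62,390
Through Jun 2027: $65,430
Through Jul 2027: $67,950
Through Aug 2027: $75,190
Through Sep 2027: $77,000
Through Oct 2027: $208,790
Final cumulative total $208,790 ≤ $226,000; the threshold is never exceeded.

Not triggered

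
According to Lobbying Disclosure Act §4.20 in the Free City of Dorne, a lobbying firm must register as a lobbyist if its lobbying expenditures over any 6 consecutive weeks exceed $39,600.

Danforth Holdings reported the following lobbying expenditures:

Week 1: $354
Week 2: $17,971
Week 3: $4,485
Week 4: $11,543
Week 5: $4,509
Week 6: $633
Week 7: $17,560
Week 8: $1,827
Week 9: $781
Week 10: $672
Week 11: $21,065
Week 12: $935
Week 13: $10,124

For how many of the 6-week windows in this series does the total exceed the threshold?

4

Week 1–Week 6: $354 + $17,971 + $4,485 + $11,543 + $4,509 + $633 = $39,495 (under)
Week 2–Week 7: $17,971 + $4,485 + $11,543 + $4,509 + $633 + $17,560 = $56,701 (over)
Week 3–Week 8: $4,485 + $11,543 + $4,509 + $633 + $17,560 + $1,827 = $40,557 (over)
Week 4–Week 9: $11,543 + $4,509 + $633 + $17,560 + $1,827 + $781 = $36,853 (under)
Week 5–Week 10: $4,509 + $633 + $17,560 + $1,827 + $781 + $672 = $25,982 (under)
Week 6–Week 11: $633 + $17,560 + $1,827 + $781 + $672 + $21,065 = $42,538 (over)
Week 7–Week 12: $17,560 + $1,827 + $781 + $672 + $21,065 + $935 = $42,840 (over)
Week 8–Week 13: $1,827 + $781 + $672 + $21,065 + $935 + $10,124 = $35,404 (under)
4 windows exceed the threshold.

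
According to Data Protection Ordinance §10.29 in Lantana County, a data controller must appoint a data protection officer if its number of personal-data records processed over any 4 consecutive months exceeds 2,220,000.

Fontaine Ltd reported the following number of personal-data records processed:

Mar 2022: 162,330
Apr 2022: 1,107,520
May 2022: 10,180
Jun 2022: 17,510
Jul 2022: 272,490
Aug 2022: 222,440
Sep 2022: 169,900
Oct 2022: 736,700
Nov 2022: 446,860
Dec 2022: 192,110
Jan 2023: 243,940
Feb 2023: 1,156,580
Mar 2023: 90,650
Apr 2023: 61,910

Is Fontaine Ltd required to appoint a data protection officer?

Mar 2022–Jun 2022: 162,330 + 1,107,520 + 10,180 + 17,510 = 1,297,540 (under)
Apr 2022–Jul 2022: 1,107,520 + 10,180 + 17,510 + 272,490 = 1,407,700 (under)
May 2022–Aug 2022: 10,180 + 17,510 + 272,490 + 222,440 = 522,620 (under)
Jun 2022–Sep 2022: 17,510 + 272,490 + 222,440 + 169,900 = 682,340 (under)
Jul 2022–Oct 2022: 272,490 + 222,440 + 169,900 + 736,700 = 1,401,530 (under)
Aug 2022–Nov 2022: 222,440 + 169,900 + 736,700 + 446,860 = 1,575,900 (under)
Sep 2022–Dec 2022: 169,900 + 736,700 + 446,860 + 192,110 = 1,545,570 (under)
Oct 2022–Jan 2023: 736,700 + 446,860 + 192,110 + 243,940 = 1,619,610 (under)
Nov 2022–Feb 2023: 446,860 + 192,110 + 243,940 + 1,156,580 = 2,039,490 (under)
Dec 2022–Mar 2023: 192,110 + 243,940 + 1,156,580 + 90,650 = 1,683,280 (under)
Jan 2023–Apr 2023: 243,940 + 1,156,580 + 90,650 + 61,910 = 1,553,080 (under)
No window exceeds 2,220,000.

No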